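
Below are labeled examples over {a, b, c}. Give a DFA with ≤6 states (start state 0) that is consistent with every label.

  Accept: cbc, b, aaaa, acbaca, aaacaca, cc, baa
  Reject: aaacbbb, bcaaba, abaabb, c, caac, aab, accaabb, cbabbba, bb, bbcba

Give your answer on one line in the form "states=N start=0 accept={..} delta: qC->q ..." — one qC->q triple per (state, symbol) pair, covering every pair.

Fold the examples into a partial DFA from state 0: repeatedly fix the first undefined (state, symbol) met by the shortest-then-alphabetical prefix, trying targets in increasing order and rejecting any under which an Accept and a Reject string meet in one state with the same remainder; add a state when all current targets are rejected. Accepting states are where Accept strings end.
a: 0a undefined. 0a->0: no, b/aab meet in 0 with "b" left. Open state 1: 0a->1.
b: 0b undefined. 0b->0: no, b/bb meet in 0. 0b->1: ok.
c: 0c undefined. 0c->0: no, cc/c meet in 0. 0c->1: no, b/c meet in 1. Open state 2: 0c->2.
aa: 1a undefined. 1a->0: no, b/aab meet in 1. 1a->1: ok.
ab: 1b undefined. 1b->0: no, b/abaabb meet in 1. 1b->1: no, b/abaabb meet in 1. 1b->2: ok.
ac: 1c undefined. 1c->0: ok.
ca: 2a undefined. 2a->0: ok.
cb: 2b undefined. 2b->0: no, cbc/c meet in 2. 2b->1: no, cbc/bcaaba meet in 0. 2b->2: ok.
cc: 2c undefined. 2c->0: no, cbc/bcaaba meet in 0. 2c->1: ok.
All examples now run through 3 states with every (state, symbol) defined. Accept strings end in {1}, Reject strings end in {0,2}; accept={1}.

states=3 start=0 accept={1} delta: 0a->1 0b->1 0c->2 1a->1 1b->2 1c->0 2a->0 2b->2 2c->1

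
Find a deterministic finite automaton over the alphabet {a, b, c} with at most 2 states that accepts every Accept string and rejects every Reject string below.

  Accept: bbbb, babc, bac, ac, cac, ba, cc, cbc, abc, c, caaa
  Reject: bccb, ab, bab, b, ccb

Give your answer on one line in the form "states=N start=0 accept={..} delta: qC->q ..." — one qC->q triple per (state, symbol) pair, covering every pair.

Grow the machine one transition at a time. Run the examples from 0; the earliest place one falls off (shortest prefix, ties alphabetical) gets sent to the lowest-numbered state that keeps every Accept/Reject pair distinguishable — a pair clashes when both reach the same state with identical unread suffix — and to a fresh state only if none does.
a: 0a undefined. 0a->0: ok.
b: 0b undefined. 0b->0: no, bbbb/ab meet in 0. Open state 1: 0b->1.
c: 0c undefined. 0c->0: ok.
ba: 1a undefined. 1a->0: ok.
bb: 1b undefined. 1b->0: ok.
bc: 1c undefined. 1c->0: ok.
All examples now run through 2 states with every (state, symbol) defined. Accept strings end in {0}, Reject strings end in {1}; accept={0}.

states=2 start=0 accept={0} delta: 0a->0 0b->1 0c->0 1a->0 1b->0 1c->0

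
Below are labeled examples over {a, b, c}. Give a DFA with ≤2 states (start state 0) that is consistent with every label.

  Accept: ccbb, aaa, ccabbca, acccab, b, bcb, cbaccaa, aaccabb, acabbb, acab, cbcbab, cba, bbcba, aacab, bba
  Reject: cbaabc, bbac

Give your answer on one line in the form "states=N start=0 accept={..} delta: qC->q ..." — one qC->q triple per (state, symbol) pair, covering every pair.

State merging on the prefix tree: take the shortest (then alphabetical) example prefix whose next move is undefined and point that move at state 0, else 1, else 2, ...; a target is out if some Accept/Reject pair would then sit in one state with the same input left (inseparable). If every existing state is out, open a new one.
a: 0a undefined. 0a->0: ok.
b: 0b undefined. 0b->0: ok.
c: 0c undefined. 0c->0: no, ccbb/cbaabc meet in 0. Open state 1: 0c->1.
cb: 1b undefined. 1b->0: ok.
cc: 1c undefined. 1c->0: ok.
aca: 1a undefined. 1a->0: ok.
All examples now run through 2 states with every (state, symbol) defined. Accept strings end in {0}, Reject strings end in {1}; accept={0}.

states=2 start=0 accept={0} delta: 0a->0 0b->0 0c->1 1a->0 1b->0 1c->0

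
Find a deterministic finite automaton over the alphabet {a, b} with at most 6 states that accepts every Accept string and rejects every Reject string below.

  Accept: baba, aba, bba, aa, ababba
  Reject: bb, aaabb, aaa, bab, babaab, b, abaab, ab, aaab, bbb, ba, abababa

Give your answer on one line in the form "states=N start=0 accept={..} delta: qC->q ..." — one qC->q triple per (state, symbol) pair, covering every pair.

Grow the machine one transition at a time. Run the examples from 0; the earliest place one falls off (shortest prefix, ties alphabetical) gets sent to the lowest-numbered state that keeps every Accept/Reject pair distinguishable — a pair clashes when both reach the same state with identical unread suffix — and to a fresh state only if none does.
a: 0a undefined. 0a->0: no, aba/ba meet in 0 with "ba" left. Open state 1: 0a->1.
b: 0b undefined. 0b->0: no, bba/ba meet in 1. 0b->1: no, aa/ba meet in 1 with "a" left. Open state 2: 0b->2.
aa: 1a undefined. 1a->0: ok.
ab: 1b undefined. 1b->0: no, aba/aaa meet in 1. 1b->1: no, baba/abababa meet in 2 with "aba" left. 1b->2: no, aba/ba meet in 2 with "a" left. Open state 3: 1b->3.
ba: 2a undefined. 2a->0: no, baba/ba meet in 0. 2a->1: ok.
bb: 2b undefined. 2b->0: no, bba/aaa meet in 1. 2b->1: ok.
aba: 3a undefined. 3a->0: no, baba/abababa meet in 0. 3a->1: no, baba/bb meet in 1. 3a->2: no, baba/b meet in 2. 3a->3: no, baba/bab meet in 3. Open state 4: 3a->4.
abaa: 4a undefined. 4a->0: ok.
abab: 4b undefined. 4b->0: no, baba/abababa meet in 4. 4b->1: ok.
aaabb: 3b undefined. 3b->0: no, bba/aaabb meet in 0. 3b->1: ok.
All examples now run through 5 states with every (state, symbol) defined. Accept strings end in {0,4}, Reject strings end in {1,2,3}; accept={0,4}.

states=5 start=0 accept={0,4} delta: 0a->1 0b->2 1a->0 1b->3 2a->1 2b->1 3a->4 3b->1 4a->0 4b->1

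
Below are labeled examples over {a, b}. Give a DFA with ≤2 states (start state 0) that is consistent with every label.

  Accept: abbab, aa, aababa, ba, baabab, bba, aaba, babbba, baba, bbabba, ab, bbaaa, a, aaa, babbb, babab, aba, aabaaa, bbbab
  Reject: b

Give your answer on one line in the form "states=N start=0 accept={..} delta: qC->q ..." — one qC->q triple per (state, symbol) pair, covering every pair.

states=2 start=0 accept={1} delta: 0a->1 0b->0 1a->1 1b->1

Grow the machine one transition at a time. Run the examples from 0; the earliest place one falls off (shortest prefix, ties alphabetical) gets sent to the lowest-numbered state that keeps every Accept/Reject pair distinguishable — a pair clashes when both reach the same state with identical unread suffix — and to a fresh state only if none does.
a: 0a undefined. 0a->0: no, ab/b meet in 0 with "b" left. Open state 1: 0a->1.
b: 0b undefined. 0b->0: ok.
aa: 1a undefined. 1a->0: no, aa/b meet in 0. 1a->1: ok.
ab: 1b undefined. 1b->0: no, abbab/b meet in 0. 1b->1: ok.
All examples now run through 2 states with every (state, symbol) defined. Accept strings end in {1}, Reject strings end in {0}; accept={1}.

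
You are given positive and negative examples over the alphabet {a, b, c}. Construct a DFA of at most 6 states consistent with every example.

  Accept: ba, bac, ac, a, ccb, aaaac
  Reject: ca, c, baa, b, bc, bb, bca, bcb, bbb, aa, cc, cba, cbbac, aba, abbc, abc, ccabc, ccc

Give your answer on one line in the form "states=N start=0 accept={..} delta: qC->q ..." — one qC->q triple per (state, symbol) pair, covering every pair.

State merging on the prefix tree: take the shortest (then alphabetical) example prefix whose next move is undefined and point that move at state 0, else 1, else 2, ...; a target is out if some Accept/Reject pair would then sit in one state with the same input left (inseparable). If every existing state is out, open a new one.
a: 0a undefined. 0a->0: no, ba/aba meet in 0 with "ba" left. Open state 1: 0a->1.
b: 0b undefined. 0b->0: ok.
c: 0c undefined. 0c->0: no, ba/ca meet in 1. 0c->1: no, ba/c meet in 1. Open state 2: 0c->2.
aa: 1a undefined. 1a->0: no, aaaac/c meet in 2. 1a->1: no, ba/baa meet in 1. 1a->2: ok.
ab: 1b undefined. 1b->0: no, ba/aba meet in 1. 1b->1: no, bac/abbc meet in 1 with "c" left. 1b->2: ok.
ac: 1c undefined. 1c->0: no, bac/b meet in 0. 1c->1: ok.
ca: 2a undefined. 2a->0: ok.
cb: 2b undefined. 2b->0: no, ba/cba meet in 1. 2b->1: no, ba/bcb meet in 1. 2b->2: ok.
cc: 2c undefined. 2c->0: no, ccb/ca meet in 0. 2c->1: no, ba/cc meet in 1. 2c->2: no, ccb/c meet in 2. Open state 3: 2c->3.
cca: 3a undefined. 3a->0: ok.
ccb: 3b undefined. 3b->0: no, ccb/ca meet in 0. 3b->1: ok.
ccc: 3c undefined. 3c->0: ok.
All examples now run through 4 states with every (state, symbol) defined. Accept strings end in {1}, Reject strings end in {0,2,3}; accept={1}.

states=4 start=0 accept={1} delta: 0a->1 0b->0 0c->2 1a->2 1b->2 1c->1 2a->0 2b->2 2c->3 3a->0 3b->1 3c->0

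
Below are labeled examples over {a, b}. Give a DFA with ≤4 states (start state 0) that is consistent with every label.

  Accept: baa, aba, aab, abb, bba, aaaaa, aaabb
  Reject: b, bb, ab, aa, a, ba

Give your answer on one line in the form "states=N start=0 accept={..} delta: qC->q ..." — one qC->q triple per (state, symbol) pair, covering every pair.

states=4 start=0 accept={0,3} delta: 0a->1 0b->1 1a->2 1b->2 2a->3 2b->0 3a->2 3b->2

State merging on the prefix tree: take the shortest (then alphabetical) example prefix whose next move is undefined and point that move at state 0, else 1, else 2, ...; a target is out if some Accept/Reject pair would then sit in one state with the same input left (inseparable). If every existing state is out, open a new one.
a: 0a undefined. 0a->0: no, aba/ba meet in 0 with "ba" left. Open state 1: 0a->1.
b: 0b undefined. 0b->0: no, baa/aa meet in 1 with "a" left. 0b->1: ok.
aa: 1a undefined. 1a->0: no, baa/b meet in 1. 1a->1: no, baa/b meet in 1. Open state 2: 1a->2.
ab: 1b undefined. 1b->0: no, aba/b meet in 1. 1b->1: no, aba/aa meet in 2. 1b->2: ok.
aaa: 2a undefined. 2a->0: no, aaaaa/bb meet in 2. 2a->1: no, baa/b meet in 1. 2a->2: no, baa/bb meet in 2. Open state 3: 2a->3.
aab: 2b undefined. 2b->0: ok.
aaaa: 3a undefined. 3a->0: no, aaaaa/b meet in 1. 3a->1: no, aaaaa/bb meet in 2. 3a->2: ok.
aaab: 3b undefined. 3b->0: no, aaabb/b meet in 1. 3b->1: no, aaabb/bb meet in 2. 3b->2: ok.
All examples now run through 4 states with every (state, symbol) defined. Accept strings end in {0,3}, Reject strings end in {1,2}; accept={0,3}.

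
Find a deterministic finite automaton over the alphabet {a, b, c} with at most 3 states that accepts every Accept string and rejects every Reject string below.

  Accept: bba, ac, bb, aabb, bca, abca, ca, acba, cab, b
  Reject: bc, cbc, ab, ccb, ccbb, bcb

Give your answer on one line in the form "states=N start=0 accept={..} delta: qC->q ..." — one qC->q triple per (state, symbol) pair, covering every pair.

Fold the examples into a partial DFA from state 0: repeatedly fix the first undefined (state, symbol) met by the shortest-then-alphabetical prefix, trying targets in increasing order and rejecting any under which an Accept and a Reject string meet in one state with the same remainder; add a state when all current targets are rejected. Accepting states are where Accept strings end.
a: 0a undefined. 0a->0: no, b/ab meet in 0 with "b" left. Open state 1: 0a->1.
b: 0b undefined. 0b->0: ok.
c: 0c undefined. 0c->0: no, bb/bc meet in 0. 0c->1: no, bba/bc meet in 1. Open state 2: 0c->2.
aa: 1a undefined. 1a->0: ok.
ab: 1b undefined. 1b->0: no, bb/ab meet in 0. 1b->1: no, bba/ab meet in 1. 1b->2: ok.
ac: 1c undefined. 1c->0: ok.
ca: 2a undefined. 2a->0: ok.
cb: 2b undefined. 2b->0: no, ac/bcb meet in 0. 2b->1: no, bba/bcb meet in 1. 2b->2: ok.
cc: 2c undefined. 2c->0: no, ac/cbc meet in 0. 2c->1: no, bba/cbc meet in 1. 2c->2: ok.
All examples now run through 3 states with every (state, symbol) defined. Accept strings end in {0,1}, Reject strings end in {2}; accept={0,1}.

states=3 start=0 accept={0,1} delta: 0a->1 0b->0 0c->2 1a->0 1b->2 1c->0 2a->0 2b->2 2c->2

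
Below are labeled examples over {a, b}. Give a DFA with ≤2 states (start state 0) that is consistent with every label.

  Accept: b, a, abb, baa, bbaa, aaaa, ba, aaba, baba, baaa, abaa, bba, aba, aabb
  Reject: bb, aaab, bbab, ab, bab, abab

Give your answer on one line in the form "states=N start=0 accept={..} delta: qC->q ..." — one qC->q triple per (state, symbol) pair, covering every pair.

states=2 start=0 accept={1} delta: 0a->1 0b->1 1a->1 1b->0

State merging on the prefix tree: take the shortest (then alphabetical) example prefix whose next move is undefined and point that move at state 0, else 1, else 2, ...; a target is out if some Accept/Reject pair would then sit in one state with the same input left (inseparable). If every existing state is out, open a new one.
a: 0a undefined. 0a->0: no, b/aaab meet in 0 with "b" left. Open state 1: 0a->1.
b: 0b undefined. 0b->0: no, b/bb meet in 0. 0b->1: ok.
aa: 1a undefined. 1a->0: no, b/bab meet in 1. 1a->1: ok.
ab: 1b undefined. 1b->0: ok.
All examples now run through 2 states with every (state, symbol) defined. Accept strings end in {1}, Reject strings end in {0}; accept={1}.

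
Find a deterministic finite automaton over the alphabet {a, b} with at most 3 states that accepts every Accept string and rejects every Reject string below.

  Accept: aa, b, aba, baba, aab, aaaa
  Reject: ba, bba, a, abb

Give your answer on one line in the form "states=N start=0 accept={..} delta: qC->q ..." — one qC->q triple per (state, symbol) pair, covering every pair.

states=2 start=0 accept={0} delta: 0a->1 0b->0 1a->0 1b->1

Fold the examples into a partial DFA from state 0: repeatedly fix the first undefined (state, symbol) met by the shortest-then-alphabetical prefix, trying targets in increasing order and rejecting any under which an Accept and a Reject string meet in one state with the same remainder; add a state when all current targets are rejected. Accepting states are where Accept strings end.
a: 0a undefined. 0a->0: no, aa/a meet in 0. Open state 1: 0a->1.
b: 0b undefined. 0b->0: ok.
aa: 1a undefined. 1a->0: ok.
ab: 1b undefined. 1b->0: no, aa/abb meet in 0. 1b->1: ok.
All examples now run through 2 states with every (state, symbol) defined. Accept strings end in {0}, Reject strings end in {1}; accept={0}.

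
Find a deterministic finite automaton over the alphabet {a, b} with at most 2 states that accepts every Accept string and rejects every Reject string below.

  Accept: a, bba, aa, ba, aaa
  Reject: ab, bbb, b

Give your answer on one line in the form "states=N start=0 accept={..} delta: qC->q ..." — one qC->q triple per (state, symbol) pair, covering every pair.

states=2 start=0 accept={0} delta: 0a->0 0b->1 1a->0 1b->0

Grow the machine one transition at a time. Run the examples from 0; the earliest place one falls off (shortest prefix, ties alphabetical) gets sent to the lowest-numbered state that keeps every Accept/Reject pair distinguishable — a pair clashes when both reach the same state with identical unread suffix — and to a fresh state only if none does.
a: 0a undefined. 0a->0: ok.
b: 0b undefined. 0b->0: no, a/ab meet in 0. Open state 1: 0b->1.
ba: 1a undefined. 1a->0: ok.
bb: 1b undefined. 1b->0: ok.
All examples now run through 2 states with every (state, symbol) defined. Accept strings end in {0}, Reject strings end in {1}; accept={0}.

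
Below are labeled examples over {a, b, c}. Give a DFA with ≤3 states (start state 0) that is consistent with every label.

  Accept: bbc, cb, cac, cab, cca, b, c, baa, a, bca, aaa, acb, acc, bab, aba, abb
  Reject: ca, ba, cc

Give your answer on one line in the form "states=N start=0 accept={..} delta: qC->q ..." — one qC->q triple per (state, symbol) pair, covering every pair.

State merging on the prefix tree: take the shortest (then alphabetical) example prefix whose next move is undefined and point that move at state 0, else 1, else 2, ...; a target is out if some Accept/Reject pair would then sit in one state with the same input left (inseparable). If every existing state is out, open a new one.
a: 0a undefined. 0a->0: no, acc/cc meet in 0 with "cc" left. Open state 1: 0a->1.
b: 0b undefined. 0b->0: no, a/ba meet in 1. 0b->1: ok.
c: 0c undefined. 0c->0: no, cb/ca meet in 1. 0c->1: ok.
aa: 1a undefined. 1a->0: ok.
ab: 1b undefined. 1b->0: no, cb/ca meet in 0. 1b->1: no, bbc/cc meet in 1 with "c" left. Open state 2: 1b->2.
ac: 1c undefined. 1c->0: ok.
aba: 2a undefined. 2a->0: no, aba/ca meet in 0. 2a->1: ok.
abb: 2b undefined. 2b->0: no, abb/ca meet in 0. 2b->1: ok.
bbc: 2c undefined. 2c->0: no, bbc/ca meet in 0. 2c->1: ok.
All examples now run through 3 states with every (state, symbol) defined. Accept strings end in {1,2}, Reject strings end in {0}; accept={1,2}.

states=3 start=0 accept={1,2} delta: 0a->1 0b->1 0c->1 1a->0 1b->2 1c->0 2a->1 2b->1 2c->1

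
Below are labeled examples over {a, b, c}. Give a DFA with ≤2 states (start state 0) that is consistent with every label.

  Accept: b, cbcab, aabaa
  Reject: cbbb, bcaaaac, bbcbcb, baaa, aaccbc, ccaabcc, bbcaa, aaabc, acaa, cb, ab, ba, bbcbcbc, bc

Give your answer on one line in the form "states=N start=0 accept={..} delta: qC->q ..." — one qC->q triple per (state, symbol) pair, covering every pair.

states=2 start=0 accept={0} delta: 0a->1 0b->0 0c->1 1a->0 1b->1 1c->1

State merging on the prefix tree: take the shortest (then alphabetical) example prefix whose next move is undefined and point that move at state 0, else 1, else 2, ...; a target is out if some Accept/Reject pair would then sit in one state with the same input left (inseparable). If every existing state is out, open a new one.
a: 0a undefined. 0a->0: no, b/ab meet in 0 with "b" left. Open state 1: 0a->1.
b: 0b undefined. 0b->0: ok.
c: 0c undefined. 0c->0: no, b/cbbb meet in 0. 0c->1: ok.
aa: 1a undefined. 1a->0: ok.
ab: 1b undefined. 1b->0: no, b/cbbb meet in 0. 1b->1: ok.
ac: 1c undefined. 1c->0: no, b/bcaaaac meet in 0. 1c->1: ok.
All examples now run through 2 states with every (state, symbol) defined. Accept strings end in {0}, Reject strings end in {1}; accept={0}.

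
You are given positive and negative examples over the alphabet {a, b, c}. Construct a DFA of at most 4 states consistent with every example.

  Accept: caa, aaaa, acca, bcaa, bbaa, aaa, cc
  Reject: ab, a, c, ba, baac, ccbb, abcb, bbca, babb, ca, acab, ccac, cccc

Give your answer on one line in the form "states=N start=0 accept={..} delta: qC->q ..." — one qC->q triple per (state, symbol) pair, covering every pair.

states=4 start=0 accept={3} delta: 0a->1 0b->0 0c->2 1a->3 1b->0 1c->1 2a->1 2b->0 2c->3 3a->3 3b->0 3c->0

Grow the machine one transition at a time. Run the examples from 0; the earliest place one falls off (shortest prefix, ties alphabetical) gets sent to the lowest-numbered state that keeps every Accept/Reject pair distinguishable — a pair clashes when both reach the same state with identical unread suffix — and to a fresh state only if none does.
a: 0a undefined. 0a->0: no, aaaa/a meet in 0. Open state 1: 0a->1.
b: 0b undefined. 0b->0: ok.
c: 0c undefined. 0c->0: no, cc/c meet in 0. 0c->1: no, bbaa/bbca meet in 1 with "a" left. Open state 2: 0c->2.
aa: 1a undefined. 1a->0: no, aaa/a meet in 1. 1a->1: no, aaaa/a meet in 1. 1a->2: no, bbaa/c meet in 2. Open state 3: 1a->3.
ab: 1b undefined. 1b->0: ok.
ac: 1c undefined. 1c->0: no, acca/bbca meet in 2 with "a" left. 1c->1: ok.
ca: 2a undefined. 2a->0: no, caa/a meet in 1. 2a->1: ok.
cc: 2c undefined. 2c->0: no, cc/ab meet in 0. 2c->1: no, cc/a meet in 1. 2c->2: no, cc/c meet in 2. 2c->3: ok.
aaa: 3a undefined. 3a->0: no, aaaa/a meet in 1. 3a->1: no, aaa/a meet in 1. 3a->2: no, caa/ccac meet in 3. 3a->3: ok.
ccb: 3b undefined. 3b->0: ok.
ccc: 3c undefined. 3c->0: ok.
abcb: 2b undefined. 2b->0: ok.
All examples now run through 4 states with every (state, symbol) defined. Accept strings end in {3}, Reject strings end in {0,1,2}; accept={3}.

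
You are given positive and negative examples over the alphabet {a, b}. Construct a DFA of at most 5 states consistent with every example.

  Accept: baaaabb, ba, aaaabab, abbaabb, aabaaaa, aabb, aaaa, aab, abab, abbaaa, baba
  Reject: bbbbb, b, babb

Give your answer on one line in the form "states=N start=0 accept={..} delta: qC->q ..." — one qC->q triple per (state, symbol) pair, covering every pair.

states=4 start=0 accept={1,2,3} delta: 0a->1 0b->0 1a->2 1b->3 2a->1 2b->1 3a->1 3b->0

Fold the examples into a partial DFA from state 0: repeatedly fix the first undefined (state, symbol) met by the shortest-then-alphabetical prefix, trying targets in increasing order and rejecting any under which an Accept and a Reject string meet in one state with the same remainder; add a state when all current targets are rejected. Accepting states are where Accept strings end.
a: 0a undefined. 0a->0: no, aab/b meet in 0 with "b" left. Open state 1: 0a->1.
b: 0b undefined. 0b->0: ok.
aa: 1a undefined. 1a->0: no, baaaabb/bbbbb meet in 0. 1a->1: no, baaaabb/babb meet in 1 with "bb" left. Open state 2: 1a->2.
ab: 1b undefined. 1b->0: no, abab/bbbbb meet in 0. 1b->1: no, ba/babb meet in 1. 1b->2: no, aab/babb meet in 2 with "b" left. Open state 3: 1b->3.
aaa: 2a undefined. 2a->0: no, baaaabb/babb meet in 3 with "b" left. 2a->1: ok.
aab: 2b undefined. 2b->0: no, baaaabb/bbbbb meet in 0. 2b->1: ok.
aba: 3a undefined. 3a->0: no, abab/bbbbb meet in 0. 3a->1: ok.
abb: 3b undefined. 3b->0: ok.
All examples now run through 4 states with every (state, symbol) defined. Accept strings end in {1,2,3}, Reject strings end in {0}; accept={1,2,3}.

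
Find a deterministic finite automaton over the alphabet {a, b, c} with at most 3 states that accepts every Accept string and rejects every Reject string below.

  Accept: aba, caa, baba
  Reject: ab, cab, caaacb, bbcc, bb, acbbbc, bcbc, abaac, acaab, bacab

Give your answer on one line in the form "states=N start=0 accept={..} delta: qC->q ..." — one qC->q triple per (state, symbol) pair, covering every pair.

states=3 start=0 accept={0,2} delta: 0a->0 0b->1 0c->0 1a->2 1b->1 1c->1 2a->1 2b->0 2c->0

State merging on the prefix tree: take the shortest (then alphabetical) example prefix whose next move is undefined and point that move at state 0, else 1, else 2, ...; a target is out if some Accept/Reject pair would then sit in one state with the same input left (inseparable). If every existing state is out, open a new one.
a: 0a undefined. 0a->0: ok.
b: 0b undefined. 0b->0: no, aba/ab meet in 0. Open state 1: 0b->1.
c: 0c undefined. 0c->0: ok.
ba: 1a undefined. 1a->0: no, aba/abaac meet in 0. 1a->1: no, aba/ab meet in 1. Open state 2: 1a->2.
bb: 1b undefined. 1b->0: no, caa/bbcc meet in 0. 1b->1: ok.
bc: 1c undefined. 1c->0: no, caa/bbcc meet in 0. 1c->1: ok.
bab: 2b undefined. 2b->0: ok.
bac: 2c undefined. 2c->0: ok.
abaa: 2a undefined. 2a->0: no, caa/abaac meet in 0. 2a->1: ok.
All examples now run through 3 states with every (state, symbol) defined. Accept strings end in {0,2}, Reject strings end in {1}; accept={0,2}.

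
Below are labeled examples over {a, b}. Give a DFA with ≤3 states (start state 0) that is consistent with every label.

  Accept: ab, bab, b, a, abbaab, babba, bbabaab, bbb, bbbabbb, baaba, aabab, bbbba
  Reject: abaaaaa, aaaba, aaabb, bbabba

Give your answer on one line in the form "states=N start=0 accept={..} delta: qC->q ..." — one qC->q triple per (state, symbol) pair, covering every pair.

states=3 start=0 accept={0,1} delta: 0a->0 0b->1 1a->2 1b->2 2a->1 2b->1

Grow the machine one transition at a time. Run the examples from 0; the earliest place one falls off (shortest prefix, ties alphabetical) gets sent to the lowest-numbered state that keeps every Accept/Reject pair distinguishable — a pair clashes when both reach the same state with identical unread suffix — and to a fresh state only if none does.
a: 0a undefined. 0a->0: ok.
b: 0b undefined. 0b->0: no, ab/abaaaaa meet in 0. Open state 1: 0b->1.
ba: 1a undefined. 1a->0: no, a/abaaaaa meet in 0. 1a->1: no, ab/abaaaaa meet in 1. Open state 2: 1a->2.
bb: 1b undefined. 1b->0: no, a/aaabb meet in 0. 1b->1: no, ab/aaabb meet in 1. 1b->2: ok.
baa: 2a undefined. 2a->0: no, a/abaaaaa meet in 0. 2a->1: ok.
bab: 2b undefined. 2b->0: no, bab/bbabba meet in 0. 2b->1: ok.
All examples now run through 3 states with every (state, symbol) defined. Accept strings end in {0,1}, Reject strings end in {2}; accept={0,1}.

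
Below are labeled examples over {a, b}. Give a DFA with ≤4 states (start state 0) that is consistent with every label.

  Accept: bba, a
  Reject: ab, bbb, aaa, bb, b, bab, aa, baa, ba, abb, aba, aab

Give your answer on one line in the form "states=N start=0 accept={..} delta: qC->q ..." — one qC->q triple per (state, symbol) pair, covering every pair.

Fold the examples into a partial DFA from state 0: repeatedly fix the first undefined (state, symbol) met by the shortest-then-alphabetical prefix, trying targets in increasing order and rejecting any under which an Accept and a Reject string meet in one state with the same remainder; add a state when all current targets are rejected. Accepting states are where Accept strings end.
a: 0a undefined. 0a->0: no, a/aaa meet in 0. Open state 1: 0a->1.
b: 0b undefined. 0b->0: no, bba/ba meet in 1. 0b->1: no, bba/aba meet in 1 with "ba" left. Open state 2: 0b->2.
aa: 1a undefined. 1a->0: no, a/aaa meet in 1. 1a->1: no, a/aaa meet in 1. 1a->2: ok.
ab: 1b undefined. 1b->0: no, a/aba meet in 1. 1b->1: no, a/ab meet in 1. 1b->2: ok.
ba: 2a undefined. 2a->0: no, a/baa meet in 1. 2a->1: no, a/aaa meet in 1. 2a->2: ok.
bb: 2b undefined. 2b->0: ok.
All examples now run through 3 states with every (state, symbol) defined. Accept strings end in {1}, Reject strings end in {0,2}; accept={1}.

states=3 start=0 accept={1} delta: 0a->1 0b->2 1a->2 1b->2 2a->2 2b->0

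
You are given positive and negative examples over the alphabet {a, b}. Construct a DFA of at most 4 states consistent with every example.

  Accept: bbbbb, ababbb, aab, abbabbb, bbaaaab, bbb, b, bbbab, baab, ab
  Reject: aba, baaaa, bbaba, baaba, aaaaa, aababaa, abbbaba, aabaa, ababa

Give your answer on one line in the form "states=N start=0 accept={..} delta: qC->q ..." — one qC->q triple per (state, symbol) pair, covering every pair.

Grow the machine one transition at a time. Run the examples from 0; the earliest place one falls off (shortest prefix, ties alphabetical) gets sent to the lowest-numbered state that keeps every Accept/Reject pair distinguishable — a pair clashes when both reach the same state with identical unread suffix — and to a fresh state only if none does.
a: 0a undefined. 0a->0: ok.
b: 0b undefined. 0b->0: no, bbbbb/aba meet in 0. Open state 1: 0b->1.
ba: 1a undefined. 1a->0: ok.
bb: 1b undefined. 1b->0: ok.
All examples now run through 2 states with every (state, symbol) defined. Accept strings end in {1}, Reject strings end in {0}; accept={1}.

states=2 start=0 accept={1} delta: 0a->0 0b->1 1a->0 1b->0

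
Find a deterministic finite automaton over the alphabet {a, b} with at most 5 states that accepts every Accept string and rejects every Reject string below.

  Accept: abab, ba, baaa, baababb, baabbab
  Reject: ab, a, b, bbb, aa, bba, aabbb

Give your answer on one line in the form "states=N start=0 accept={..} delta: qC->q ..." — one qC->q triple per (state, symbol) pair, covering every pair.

states=3 start=0 accept={2} delta: 0a->0 0b->1 1a->2 1b->0 2a->2 2b->2

Fold the examples into a partial DFA from state 0: repeatedly fix the first undefined (state, symbol) met by the shortest-then-alphabetical prefix, trying targets in increasing order and rejecting any under which an Accept and a Reject string meet in one state with the same remainder; add a state when all current targets are rejected. Accepting states are where Accept strings end.
a: 0a undefined. 0a->0: ok.
b: 0b undefined. 0b->0: no, abab/ab meet in 0. Open state 1: 0b->1.
ba: 1a undefined. 1a->0: no, abab/ab meet in 1. 1a->1: no, ba/ab meet in 1. Open state 2: 1a->2.
bb: 1b undefined. 1b->0: ok.
baa: 2a undefined. 2a->0: no, baaa/a meet in 0. 2a->1: no, baababb/a meet in 0. 2a->2: ok.
abab: 2b undefined. 2b->0: no, abab/a meet in 0. 2b->1: no, abab/ab meet in 1. 2b->2: ok.
All examples now run through 3 states with every (state, symbol) defined. Accept strings end in {2}, Reject strings end in {0,1}; accept={2}.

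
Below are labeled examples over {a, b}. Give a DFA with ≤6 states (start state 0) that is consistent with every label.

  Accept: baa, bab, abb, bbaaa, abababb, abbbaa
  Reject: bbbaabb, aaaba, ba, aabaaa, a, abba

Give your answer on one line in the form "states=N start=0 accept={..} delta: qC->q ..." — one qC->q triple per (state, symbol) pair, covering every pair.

State merging on the prefix tree: take the shortest (then alphabetical) example prefix whose next move is undefined and point that move at state 0, else 1, else 2, ...; a target is out if some Accept/Reject pair would then sit in one state with the same input left (inseparable). If every existing state is out, open a new one.
a: 0a undefined. 0a->0: ok.
b: 0b undefined. 0b->0: no, baa/bbbaabb meet in 0. Open state 1: 0b->1.
ba: 1a undefined. 1a->0: no, baa/aaaba meet in 0. 1a->1: no, baa/aaaba meet in 1. Open state 2: 1a->2.
bb: 1b undefined. 1b->0: no, abb/a meet in 0. 1b->1: no, bbaaa/aabaaa meet in 2 with "aa" left. 1b->2: no, baa/abba meet in 2 with "a" left. Open state 3: 1b->3.
baa: 2a undefined. 2a->0: no, baa/aabaaa meet in 0. 2a->1: ok.
bab: 2b undefined. 2b->0: no, bab/a meet in 0. 2b->1: ok.
bba: 3a undefined. 3a->0: no, bbaaa/a meet in 0. 3a->1: no, baa/abba meet in 1. 3a->2: no, bbaaa/aaaba meet in 2. 3a->3: no, abb/abba meet in 3. Open state 4: 3a->4.
bbb: 3b undefined. 3b->0: no, abb/bbbaabb meet in 3. 3b->1: no, baa/bbbaabb meet in 1. 3b->2: no, abb/bbbaabb meet in 3. 3b->3: ok.
bbaa: 4a undefined. 4a->0: no, abb/bbbaabb meet in 3. 4a->1: no, abb/bbbaabb meet in 3. 4a->2: no, abb/bbbaabb meet in 3. 4a->3: no, abb/bbbaabb meet in 3. 4a->4: no, bbaaa/abba meet in 4. Open state 5: 4a->5.
bbaaa: 5a undefined. 5a->0: no, bbaaa/a meet in 0. 5a->1: ok.
bbbaab: 5b undefined. 5b->0: no, baa/bbbaabb meet in 1. 5b->1: no, abb/bbbaabb meet in 3. 5b->2: no, baa/bbbaabb meet in 1. 5b->3: no, abb/bbbaabb meet in 3. 5b->4: ok.
bbbaabb: 4b undefined. 4b->0: ok.
All examples now run through 6 states with every (state, symbol) defined. Accept strings end in {1,3,5}, Reject strings end in {0,2,4}; accept={1,3,5}.

states=6 start=0 accept={1,3,5} delta: 0a->0 0b->1 1a->2 1b->3 2a->1 2b->1 3a->4 3b->3 4a->5 4b->0 5a->1 5b->4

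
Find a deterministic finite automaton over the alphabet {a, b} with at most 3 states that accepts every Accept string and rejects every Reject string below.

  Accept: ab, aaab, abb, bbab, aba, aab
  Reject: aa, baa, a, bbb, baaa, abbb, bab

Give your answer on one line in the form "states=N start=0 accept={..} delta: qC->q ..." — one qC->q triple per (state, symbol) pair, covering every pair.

states=3 start=0 accept={1,2} delta: 0a->0 0b->1 1a->2 1b->2 2a->0 2b->0

Fold the examples into a partial DFA from state 0: repeatedly fix the first undefined (state, symbol) met by the shortest-then-alphabetical prefix, trying targets in increasing order and rejecting any under which an Accept and a Reject string meet in one state with the same remainder; add a state when all current targets are rejected. Accepting states are where Accept strings end.
a: 0a undefined. 0a->0: ok.
b: 0b undefined. 0b->0: no, ab/aa meet in 0. Open state 1: 0b->1.
ba: 1a undefined. 1a->0: no, ab/bab meet in 1. 1a->1: no, ab/baa meet in 1. Open state 2: 1a->2.
bb: 1b undefined. 1b->0: no, ab/bbb meet in 1. 1b->1: no, ab/bbb meet in 1. 1b->2: ok.
baa: 2a undefined. 2a->0: ok.
bab: 2b undefined. 2b->0: ok.
All examples now run through 3 states with every (state, symbol) defined. Accept strings end in {1,2}, Reject strings end in {0}; accept={1,2}.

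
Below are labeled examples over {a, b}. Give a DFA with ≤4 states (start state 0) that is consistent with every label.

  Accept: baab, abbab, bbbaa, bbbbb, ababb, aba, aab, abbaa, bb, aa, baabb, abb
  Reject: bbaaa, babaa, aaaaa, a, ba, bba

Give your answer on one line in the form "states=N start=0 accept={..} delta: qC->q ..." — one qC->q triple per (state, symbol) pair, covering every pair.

Fold the examples into a partial DFA from state 0: repeatedly fix the first undefined (state, symbol) met by the shortest-then-alphabetical prefix, trying targets in increasing order and rejecting any under which an Accept and a Reject string meet in one state with the same remainder; add a state when all current targets are rejected. Accepting states are where Accept strings end.
a: 0a undefined. 0a->0: no, aba/ba meet in 0 with "ba" left. Open state 1: 0a->1.
b: 0b undefined. 0b->0: ok.
aa: 1a undefined. 1a->0: ok.
ab: 1b undefined. 1b->0: no, baab/babaa meet in 0. 1b->1: no, abbaa/bbaaa meet in 1. Open state 2: 1b->2.
aba: 2a undefined. 2a->0: ok.
abb: 2b undefined. 2b->0: ok.
All examples now run through 3 states with every (state, symbol) defined. Accept strings end in {0,2}, Reject strings end in {1}; accept={0,2}.

states=3 start=0 accept={0,2} delta: 0a->1 0b->0 1a->0 1b->2 2a->0 2b->0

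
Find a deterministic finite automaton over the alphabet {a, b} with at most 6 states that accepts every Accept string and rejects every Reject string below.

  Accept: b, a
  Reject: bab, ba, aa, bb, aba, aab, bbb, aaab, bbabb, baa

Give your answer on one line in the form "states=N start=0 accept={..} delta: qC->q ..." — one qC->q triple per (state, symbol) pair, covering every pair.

State merging on the prefix tree: take the shortest (then alphabetical) example prefix whose next move is undefined and point that move at state 0, else 1, else 2, ...; a target is out if some Accept/Reject pair would then sit in one state with the same input left (inseparable). If every existing state is out, open a new one.
a: 0a undefined. 0a->0: no, b/aab meet in 0 with "b" left. Open state 1: 0a->1.
b: 0b undefined. 0b->0: no, b/bb meet in 0. 0b->1: ok.
aa: 1a undefined. 1a->0: no, b/bab meet in 1. 1a->1: no, b/ba meet in 1. Open state 2: 1a->2.
ab: 1b undefined. 1b->0: no, b/aba meet in 1. 1b->1: no, b/bb meet in 1. 1b->2: ok.
aaa: 2a undefined. 2a->0: no, b/aaab meet in 1. 2a->1: no, b/aba meet in 1. 2a->2: ok.
aab: 2b undefined. 2b->0: no, b/bbabb meet in 1. 2b->1: no, b/bab meet in 1. 2b->2: ok.
All examples now run through 3 states with every (state, symbol) defined. Accept strings end in {1}, Reject strings end in {2}; accept={1}.

states=3 start=0 accept={1} delta: 0a->1 0b->1 1a->2 1b->2 2a->2 2b->2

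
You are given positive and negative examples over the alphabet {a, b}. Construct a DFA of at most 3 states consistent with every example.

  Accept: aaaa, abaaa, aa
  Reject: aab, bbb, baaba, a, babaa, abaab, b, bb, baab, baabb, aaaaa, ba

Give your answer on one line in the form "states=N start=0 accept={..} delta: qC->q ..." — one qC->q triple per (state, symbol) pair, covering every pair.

State merging on the prefix tree: take the shortest (then alphabetical) example prefix whose next move is undefined and point that move at state 0, else 1, else 2, ...; a target is out if some Accept/Reject pair would then sit in one state with the same input left (inseparable). If every existing state is out, open a new one.
a: 0a undefined. 0a->0: no, aaaa/a meet in 0. Open state 1: 0a->1.
b: 0b undefined. 0b->0: ok.
aa: 1a undefined. 1a->0: no, aaaa/aab meet in 0. 1a->1: no, aaaa/a meet in 1. Open state 2: 1a->2.
ab: 1b undefined. 1b->0: no, aa/babaa meet in 2. 1b->1: ok.
aaa: 2a undefined. 2a->0: no, aaaa/a meet in 1. 2a->1: ok.
aab: 2b undefined. 2b->0: ok.
All examples now run through 3 states with every (state, symbol) defined. Accept strings end in {2}, Reject strings end in {0,1}; accept={2}.

states=3 start=0 accept={2} delta: 0a->1 0b->0 1a->2 1b->1 2a->1 2b->0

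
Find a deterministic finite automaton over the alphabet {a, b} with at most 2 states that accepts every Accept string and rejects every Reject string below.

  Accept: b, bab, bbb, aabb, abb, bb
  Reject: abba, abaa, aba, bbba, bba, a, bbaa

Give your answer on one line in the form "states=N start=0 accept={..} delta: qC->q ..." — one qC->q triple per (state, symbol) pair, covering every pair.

states=2 start=0 accept={1} delta: 0a->0 0b->1 1a->0 1b->1

Fold the examples into a partial DFA from state 0: repeatedly fix the first undefined (state, symbol) met by the shortest-then-alphabetical prefix, trying targets in increasing order and rejecting any under which an Accept and a Reject string meet in one state with the same remainder; add a state when all current targets are rejected. Accepting states are where Accept strings end.
a: 0a undefined. 0a->0: ok.
b: 0b undefined. 0b->0: no, b/abba meet in 0. Open state 1: 0b->1.
ba: 1a undefined. 1a->0: ok.
bb: 1b undefined. 1b->0: no, aabb/abba meet in 0. 1b->1: ok.
All examples now run through 2 states with every (state, symbol) defined. Accept strings end in {1}, Reject strings end in {0}; accept={1}.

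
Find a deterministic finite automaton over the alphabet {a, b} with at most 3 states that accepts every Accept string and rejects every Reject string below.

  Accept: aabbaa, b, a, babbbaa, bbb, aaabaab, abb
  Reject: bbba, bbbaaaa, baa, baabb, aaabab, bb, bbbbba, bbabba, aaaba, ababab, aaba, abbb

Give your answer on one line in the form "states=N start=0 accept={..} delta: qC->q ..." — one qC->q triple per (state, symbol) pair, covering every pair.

State merging on the prefix tree: take the shortest (then alphabetical) example prefix whose next move is undefined and point that move at state 0, else 1, else 2, ...; a target is out if some Accept/Reject pair would then sit in one state with the same input left (inseparable). If every existing state is out, open a new one.
a: 0a undefined. 0a->0: no, bbb/abbb meet in 0 with "bbb" left. Open state 1: 0a->1.
b: 0b undefined. 0b->0: no, b/bb meet in 0. 0b->1: ok.
aa: 1a undefined. 1a->0: no, b/baa meet in 1. 1a->1: no, b/baa meet in 1. Open state 2: 1a->2.
ab: 1b undefined. 1b->0: ok.
aaa: 2a undefined. 2a->0: ok.
aab: 2b undefined. 2b->0: no, aabbaa/baa meet in 0. 2b->1: no, aabbaa/bbba meet in 2. 2b->2: ok.
All examples now run through 3 states with every (state, symbol) defined. Accept strings end in {1}, Reject strings end in {0,2}; accept={1}.

states=3 start=0 accept={1} delta: 0a->1 0b->1 1a->2 1b->0 2a->0 2b->2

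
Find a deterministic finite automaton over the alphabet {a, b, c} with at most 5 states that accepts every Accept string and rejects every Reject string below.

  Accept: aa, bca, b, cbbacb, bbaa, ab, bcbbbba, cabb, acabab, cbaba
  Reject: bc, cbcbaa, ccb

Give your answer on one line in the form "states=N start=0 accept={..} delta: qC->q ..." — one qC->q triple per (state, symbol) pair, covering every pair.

Fold the examples into a partial DFA from state 0: repeatedly fix the first undefined (state, symbol) met by the shortest-then-alphabetical prefix, trying targets in increasing order and rejecting any under which an Accept and a Reject string meet in one state with the same remainder; add a state when all current targets are rejected. Accepting states are where Accept strings end.
a: 0a undefined. 0a->0: ok.
b: 0b undefined. 0b->0: ok.
c: 0c undefined. 0c->0: no, aa/bc meet in 0. Open state 1: 0c->1.
ca: 1a undefined. 1a->0: ok.
cb: 1b undefined. 1b->0: no, aa/cbcbaa meet in 0. 1b->1: no, cbbacb/bc meet in 1. Open state 2: 1b->2.
cc: 1c undefined. 1c->0: no, aa/ccb meet in 0. 1c->1: ok.
cba: 2a undefined. 2a->0: ok.
cbb: 2b undefined. 2b->0: no, cbbacb/ccb meet in 2. 2b->1: no, cbbacb/ccb meet in 2. 2b->2: no, cbbacb/ccb meet in 2. Open state 3: 2b->3.
cbc: 2c undefined. 2c->0: no, aa/cbcbaa meet in 0. 2c->1: no, aa/cbcbaa meet in 0. 2c->2: ok.
cbba: 3a undefined. 3a->0: no, aa/cbcbaa meet in 0. 3a->1: no, aa/cbcbaa meet in 0. 3a->2: no, aa/cbcbaa meet in 0. 3a->3: ok.
bcbbb: 3b undefined. 3b->0: ok.
cbbac: 3c undefined. 3c->0: ok.
All examples now run through 4 states with every (state, symbol) defined. Accept strings end in {0}, Reject strings end in {1,2,3}; accept={0}.

states=4 start=0 accept={0} delta: 0a->0 0b->0 0c->1 1a->0 1b->2 1c->1 2a->0 2b->3 2c->2 3a->3 3b->0 3c->0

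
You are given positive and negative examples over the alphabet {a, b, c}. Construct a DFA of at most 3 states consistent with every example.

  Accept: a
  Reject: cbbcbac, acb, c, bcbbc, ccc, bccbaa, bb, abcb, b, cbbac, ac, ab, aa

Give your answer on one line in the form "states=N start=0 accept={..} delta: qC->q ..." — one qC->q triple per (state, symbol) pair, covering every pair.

states=2 start=0 accept={1} delta: 0a->1 0b->0 0c->0 1a->0 1b->0 1c->0

Grow the machine one transition at a time. Run the examples from 0; the earliest place one falls off (shortest prefix, ties alphabetical) gets sent to the lowest-numbered state that keeps every Accept/Reject pair distinguishable — a pair clashes when both reach the same state with identical unread suffix — and to a fresh state only if none does.
a: 0a undefined. 0a->0: no, a/aa meet in 0. Open state 1: 0a->1.
b: 0b undefined. 0b->0: ok.
c: 0c undefined. 0c->0: ok.
aa: 1a undefined. 1a->0: ok.
ab: 1b undefined. 1b->0: ok.
ac: 1c undefined. 1c->0: ok.
All examples now run through 2 states with every (state, symbol) defined. Accept strings end in {1}, Reject strings end in {0}; accept={1}.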